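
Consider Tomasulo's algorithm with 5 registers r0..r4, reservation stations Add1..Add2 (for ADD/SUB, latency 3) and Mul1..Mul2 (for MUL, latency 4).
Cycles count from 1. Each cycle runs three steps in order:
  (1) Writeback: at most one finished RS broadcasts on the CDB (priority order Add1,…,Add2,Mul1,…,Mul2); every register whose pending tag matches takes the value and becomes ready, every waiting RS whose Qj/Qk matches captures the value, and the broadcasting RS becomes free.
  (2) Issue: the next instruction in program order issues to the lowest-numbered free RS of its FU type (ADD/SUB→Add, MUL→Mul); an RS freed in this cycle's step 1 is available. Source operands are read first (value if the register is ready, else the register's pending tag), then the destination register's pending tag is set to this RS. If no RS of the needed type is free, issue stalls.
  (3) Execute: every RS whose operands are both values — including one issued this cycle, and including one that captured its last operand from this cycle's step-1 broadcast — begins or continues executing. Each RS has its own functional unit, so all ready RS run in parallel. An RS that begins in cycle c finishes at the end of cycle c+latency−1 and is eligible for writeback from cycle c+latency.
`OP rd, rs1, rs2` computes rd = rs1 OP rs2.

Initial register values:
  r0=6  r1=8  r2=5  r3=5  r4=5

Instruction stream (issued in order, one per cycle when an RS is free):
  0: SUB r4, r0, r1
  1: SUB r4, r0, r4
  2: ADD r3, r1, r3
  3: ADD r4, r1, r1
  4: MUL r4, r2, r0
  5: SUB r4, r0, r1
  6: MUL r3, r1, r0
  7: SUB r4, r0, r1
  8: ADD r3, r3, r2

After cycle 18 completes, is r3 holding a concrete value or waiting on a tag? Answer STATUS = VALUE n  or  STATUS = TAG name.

STATUS = VALUE 53

c1: issue SUB r4<-Add1 | r0:6,r1:8,r2:5,r3:5,r4:Add1
c2: issue SUB r4<-Add2 | r0:6,r1:8,r2:5,r3:5,r4:Add2
c3: stall | r0:6,r1:8,r2:5,r3:5,r4:Add2
c4: CDB Add1=-2; issue ADD r3<-Add1 | r0:6,r1:8,r2:5,r3:Add1,r4:Add2
c5: stall | r0:6,r1:8,r2:5,r3:Add1,r4:Add2
c6: stall | r0:6,r1:8,r2:5,r3:Add1,r4:Add2
c7: CDB Add1=13; issue ADD r4<-Add1 | r0:6,r1:8,r2:5,r3:13,r4:Add1
c8: CDB Add2=8; issue MUL r4<-Mul1 | r0:6,r1:8,r2:5,r3:13,r4:Mul1
c9: issue SUB r4<-Add2 | r0:6,r1:8,r2:5,r3:13,r4:Add2
c10: CDB Add1=16; issue MUL r3<-Mul2 | r0:6,r1:8,r2:5,r3:Mul2,r4:Add2
c11: issue SUB r4<-Add1 | r0:6,r1:8,r2:5,r3:Mul2,r4:Add1
c12: CDB Add2=-2; issue ADD r3<-Add2 | r0:6,r1:8,r2:5,r3:Add2,r4:Add1
c13: CDB Mul1=30 | r0:6,r1:8,r2:5,r3:Add2,r4:Add1
c14: CDB Add1=-2 | r0:6,r1:8,r2:5,r3:Add2,r4:-2
c15: CDB Mul2=48 | r0:6,r1:8,r2:5,r3:Add2,r4:-2
c16: - | r0:6,r1:8,r2:5,r3:Add2,r4:-2
c17: - | r0:6,r1:8,r2:5,r3:Add2,r4:-2
c18: CDB Add2=53 | r0:6,r1:8,r2:5,r3:53,r4:-2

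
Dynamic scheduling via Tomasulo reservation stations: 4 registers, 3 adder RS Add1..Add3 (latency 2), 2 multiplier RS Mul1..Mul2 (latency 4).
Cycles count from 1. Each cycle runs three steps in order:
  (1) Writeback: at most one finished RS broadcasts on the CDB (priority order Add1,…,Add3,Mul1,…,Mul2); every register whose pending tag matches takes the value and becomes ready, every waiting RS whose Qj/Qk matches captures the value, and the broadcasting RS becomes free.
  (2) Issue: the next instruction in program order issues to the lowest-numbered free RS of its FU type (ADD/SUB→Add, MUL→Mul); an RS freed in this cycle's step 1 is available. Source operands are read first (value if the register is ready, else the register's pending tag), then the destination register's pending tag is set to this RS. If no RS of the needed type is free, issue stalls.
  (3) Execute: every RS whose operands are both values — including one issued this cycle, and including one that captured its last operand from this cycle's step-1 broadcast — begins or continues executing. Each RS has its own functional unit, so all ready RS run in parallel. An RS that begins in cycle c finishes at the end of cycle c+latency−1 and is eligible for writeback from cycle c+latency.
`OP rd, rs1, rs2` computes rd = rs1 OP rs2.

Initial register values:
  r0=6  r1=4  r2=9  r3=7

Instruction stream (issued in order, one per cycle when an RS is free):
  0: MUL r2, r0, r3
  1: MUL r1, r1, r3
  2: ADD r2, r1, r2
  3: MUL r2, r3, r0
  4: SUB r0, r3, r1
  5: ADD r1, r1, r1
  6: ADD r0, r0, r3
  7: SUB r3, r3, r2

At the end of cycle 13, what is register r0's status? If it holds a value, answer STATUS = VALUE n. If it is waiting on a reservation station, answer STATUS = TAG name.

c1: issue MUL r2<-Mul1 | r0:6,r1:4,r2:Mul1,r3:7
c2: issue MUL r1<-Mul2 | r0:6,r1:Mul2,r2:Mul1,r3:7
c3: issue ADD r2<-Add1 | r0:6,r1:Mul2,r2:Add1,r3:7
c4: stall | r0:6,r1:Mul2,r2:Add1,r3:7
c5: CDB Mul1=42; issue MUL r2<-Mul1 | r0:6,r1:Mul2,r2:Mul1,r3:7
c6: CDB Mul2=28; issue SUB r0<-Add2 | r0:Add2,r1:28,r2:Mul1,r3:7
c7: issue ADD r1<-Add3 | r0:Add2,r1:Add3,r2:Mul1,r3:7
c8: CDB Add1=70; issue ADD r0<-Add1 | r0:Add1,r1:Add3,r2:Mul1,r3:7
c9: CDB Add2=-21; issue SUB r3<-Add2 | r0:Add1,r1:Add3,r2:Mul1,r3:Add2
c10: CDB Add3=56 | r0:Add1,r1:56,r2:Mul1,r3:Add2
c11: CDB Add1=-14 | r0:-14,r1:56,r2:Mul1,r3:Add2
c12: CDB Mul1=42 | r0:-14,r1:56,r2:42,r3:Add2
c13: - | r0:-14,r1:56,r2:42,r3:Add2

STATUS = VALUE -14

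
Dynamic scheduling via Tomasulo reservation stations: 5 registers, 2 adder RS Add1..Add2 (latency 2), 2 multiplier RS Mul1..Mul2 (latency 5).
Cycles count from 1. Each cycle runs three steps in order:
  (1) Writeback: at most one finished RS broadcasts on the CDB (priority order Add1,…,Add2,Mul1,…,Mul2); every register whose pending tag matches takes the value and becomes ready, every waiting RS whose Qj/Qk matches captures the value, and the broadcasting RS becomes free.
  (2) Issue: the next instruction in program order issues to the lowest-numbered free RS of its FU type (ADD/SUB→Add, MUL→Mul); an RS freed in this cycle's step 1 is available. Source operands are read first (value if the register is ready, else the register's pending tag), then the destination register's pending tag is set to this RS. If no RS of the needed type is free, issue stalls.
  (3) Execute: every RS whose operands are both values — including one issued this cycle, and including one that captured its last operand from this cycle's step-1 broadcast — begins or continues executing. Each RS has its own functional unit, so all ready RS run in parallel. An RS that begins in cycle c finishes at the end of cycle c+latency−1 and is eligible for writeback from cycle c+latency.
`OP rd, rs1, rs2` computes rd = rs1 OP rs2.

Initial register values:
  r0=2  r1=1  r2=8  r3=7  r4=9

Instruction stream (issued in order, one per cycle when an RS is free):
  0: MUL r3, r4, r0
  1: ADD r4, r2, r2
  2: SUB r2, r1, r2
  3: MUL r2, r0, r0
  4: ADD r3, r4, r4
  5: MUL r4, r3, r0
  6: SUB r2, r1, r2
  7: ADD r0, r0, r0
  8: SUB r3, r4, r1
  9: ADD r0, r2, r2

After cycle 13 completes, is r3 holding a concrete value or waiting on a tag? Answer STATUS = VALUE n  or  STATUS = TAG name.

STATUS = TAG Add2

  c1: issue MUL r3<-Mul1  regs: r0:2,r1:1,r2:8,r3:Mul1,r4:9
  c2: issue ADD r4<-Add1  regs: r0:2,r1:1,r2:8,r3:Mul1,r4:Add1
  c3: issue SUB r2<-Add2  regs: r0:2,r1:1,r2:Add2,r3:Mul1,r4:Add1
  c4: CDB Add1=16; issue MUL r2<-Mul2  regs: r0:2,r1:1,r2:Mul2,r3:Mul1,r4:16
  c5: CDB Add2=-7; issue ADD r3<-Add1  regs: r0:2,r1:1,r2:Mul2,r3:Add1,r4:16
  c6: CDB Mul1=18; issue MUL r4<-Mul1  regs: r0:2,r1:1,r2:Mul2,r3:Add1,r4:Mul1
  c7: CDB Add1=32; issue SUB r2<-Add1  regs: r0:2,r1:1,r2:Add1,r3:32,r4:Mul1
  c8: issue ADD r0<-Add2  regs: r0:Add2,r1:1,r2:Add1,r3:32,r4:Mul1
  c9: CDB Mul2=4; stall  regs: r0:Add2,r1:1,r2:Add1,r3:32,r4:Mul1
  c10: CDB Add2=4; issue SUB r3<-Add2  regs: r0:4,r1:1,r2:Add1,r3:Add2,r4:Mul1
  c11: CDB Add1=-3; issue ADD r0<-Add1  regs: r0:Add1,r1:1,r2:-3,r3:Add2,r4:Mul1
  c12: CDB Mul1=64  regs: r0:Add1,r1:1,r2:-3,r3:Add2,r4:64
  c13: CDB Add1=-6  regs: r0:-6,r1:1,r2:-3,r3:Add2,r4:64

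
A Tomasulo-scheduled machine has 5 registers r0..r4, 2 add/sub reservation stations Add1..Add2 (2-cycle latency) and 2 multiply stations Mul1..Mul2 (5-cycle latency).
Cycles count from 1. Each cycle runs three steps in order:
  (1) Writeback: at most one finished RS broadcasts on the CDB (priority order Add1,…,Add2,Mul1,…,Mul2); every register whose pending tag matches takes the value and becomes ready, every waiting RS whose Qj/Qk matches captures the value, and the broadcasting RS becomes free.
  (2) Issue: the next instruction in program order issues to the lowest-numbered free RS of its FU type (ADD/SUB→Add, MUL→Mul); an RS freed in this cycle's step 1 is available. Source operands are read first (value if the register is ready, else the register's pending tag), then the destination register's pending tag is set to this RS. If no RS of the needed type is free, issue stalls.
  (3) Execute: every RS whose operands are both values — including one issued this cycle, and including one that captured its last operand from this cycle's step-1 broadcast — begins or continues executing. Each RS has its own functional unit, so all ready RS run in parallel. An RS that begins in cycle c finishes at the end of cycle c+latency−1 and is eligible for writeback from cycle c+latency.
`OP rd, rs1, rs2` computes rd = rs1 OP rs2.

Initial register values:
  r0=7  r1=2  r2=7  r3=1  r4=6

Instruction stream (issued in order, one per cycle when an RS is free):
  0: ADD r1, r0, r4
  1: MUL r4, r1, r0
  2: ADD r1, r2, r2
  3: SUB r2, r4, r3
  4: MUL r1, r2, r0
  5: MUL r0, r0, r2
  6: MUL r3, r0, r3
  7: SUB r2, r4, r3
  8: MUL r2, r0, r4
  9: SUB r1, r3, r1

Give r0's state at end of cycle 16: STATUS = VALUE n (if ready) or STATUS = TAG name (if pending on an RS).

STATUS = VALUE 630

  c1: issue ADD r1<-Add1  regs: r0:7,r1:Add1,r2:7,r3:1,r4:6
  c2: issue MUL r4<-Mul1  regs: r0:7,r1:Add1,r2:7,r3:1,r4:Mul1
  c3: CDB Add1=13; issue ADD r1<-Add1  regs: r0:7,r1:Add1,r2:7,r3:1,r4:Mul1
  c4: issue SUB r2<-Add2  regs: r0:7,r1:Add1,r2:Add2,r3:1,r4:Mul1
  c5: CDB Add1=14; issue MUL r1<-Mul2  regs: r0:7,r1:Mul2,r2:Add2,r3:1,r4:Mul1
  c6: stall  regs: r0:7,r1:Mul2,r2:Add2,r3:1,r4:Mul1
  c7: stall  regs: r0:7,r1:Mul2,r2:Add2,r3:1,r4:Mul1
  c8: CDB Mul1=91; issue MUL r0<-Mul1  regs: r0:Mul1,r1:Mul2,r2:Add2,r3:1,r4:91
  c9: stall  regs: r0:Mul1,r1:Mul2,r2:Add2,r3:1,r4:91
  c10: CDB Add2=90; stall  regs: r0:Mul1,r1:Mul2,r2:90,r3:1,r4:91
  c11: stall  regs: r0:Mul1,r1:Mul2,r2:90,r3:1,r4:91
  c12: stall  regs: r0:Mul1,r1:Mul2,r2:90,r3:1,r4:91
  c13: stall  regs: r0:Mul1,r1:Mul2,r2:90,r3:1,r4:91
  c14: stall  regs: r0:Mul1,r1:Mul2,r2:90,r3:1,r4:91
  c15: CDB Mul1=630; issue MUL r3<-Mul1  regs: r0:630,r1:Mul2,r2:90,r3:Mul1,r4:91
  c16: CDB Mul2=630; issue SUB r2<-Add1  regs: r0:630,r1:630,r2:Add1,r3:Mul1,r4:91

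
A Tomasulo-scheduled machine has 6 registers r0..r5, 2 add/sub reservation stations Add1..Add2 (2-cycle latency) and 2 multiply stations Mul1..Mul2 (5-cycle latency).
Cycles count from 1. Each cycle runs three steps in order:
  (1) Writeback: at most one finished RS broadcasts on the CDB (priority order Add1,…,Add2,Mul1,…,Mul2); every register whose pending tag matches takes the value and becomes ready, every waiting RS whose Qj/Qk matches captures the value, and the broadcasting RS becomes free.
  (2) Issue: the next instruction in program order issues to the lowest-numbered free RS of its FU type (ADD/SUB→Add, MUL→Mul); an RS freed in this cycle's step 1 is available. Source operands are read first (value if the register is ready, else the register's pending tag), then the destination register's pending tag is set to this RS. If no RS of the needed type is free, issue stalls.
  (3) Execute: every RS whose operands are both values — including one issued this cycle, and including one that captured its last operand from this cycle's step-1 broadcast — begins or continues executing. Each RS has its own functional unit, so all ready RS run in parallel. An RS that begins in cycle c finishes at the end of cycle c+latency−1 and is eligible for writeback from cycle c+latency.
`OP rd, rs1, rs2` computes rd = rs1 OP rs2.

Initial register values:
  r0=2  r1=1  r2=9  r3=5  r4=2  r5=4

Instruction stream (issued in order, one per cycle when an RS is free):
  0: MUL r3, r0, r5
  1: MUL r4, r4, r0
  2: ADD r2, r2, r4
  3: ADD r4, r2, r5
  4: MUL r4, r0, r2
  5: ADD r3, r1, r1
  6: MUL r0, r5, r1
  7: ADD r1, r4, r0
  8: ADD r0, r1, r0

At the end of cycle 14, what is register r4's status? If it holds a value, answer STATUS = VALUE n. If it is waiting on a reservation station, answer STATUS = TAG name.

STATUS = VALUE 26

c1: issue MUL r3<-Mul1 | r0:2,r1:1,r2:9,r3:Mul1,r4:2,r5:4
c2: issue MUL r4<-Mul2 | r0:2,r1:1,r2:9,r3:Mul1,r4:Mul2,r5:4
c3: issue ADD r2<-Add1 | r0:2,r1:1,r2:Add1,r3:Mul1,r4:Mul2,r5:4
c4: issue ADD r4<-Add2 | r0:2,r1:1,r2:Add1,r3:Mul1,r4:Add2,r5:4
c5: stall | r0:2,r1:1,r2:Add1,r3:Mul1,r4:Add2,r5:4
c6: CDB Mul1=8; issue MUL r4<-Mul1 | r0:2,r1:1,r2:Add1,r3:8,r4:Mul1,r5:4
c7: CDB Mul2=4; stall | r0:2,r1:1,r2:Add1,r3:8,r4:Mul1,r5:4
c8: stall | r0:2,r1:1,r2:Add1,r3:8,r4:Mul1,r5:4
c9: CDB Add1=13; issue ADD r3<-Add1 | r0:2,r1:1,r2:13,r3:Add1,r4:Mul1,r5:4
c10: issue MUL r0<-Mul2 | r0:Mul2,r1:1,r2:13,r3:Add1,r4:Mul1,r5:4
c11: CDB Add1=2; issue ADD r1<-Add1 | r0:Mul2,r1:Add1,r2:13,r3:2,r4:Mul1,r5:4
c12: CDB Add2=17; issue ADD r0<-Add2 | r0:Add2,r1:Add1,r2:13,r3:2,r4:Mul1,r5:4
c13: - | r0:Add2,r1:Add1,r2:13,r3:2,r4:Mul1,r5:4
c14: CDB Mul1=26 | r0:Add2,r1:Add1,r2:13,r3:2,r4:26,r5:4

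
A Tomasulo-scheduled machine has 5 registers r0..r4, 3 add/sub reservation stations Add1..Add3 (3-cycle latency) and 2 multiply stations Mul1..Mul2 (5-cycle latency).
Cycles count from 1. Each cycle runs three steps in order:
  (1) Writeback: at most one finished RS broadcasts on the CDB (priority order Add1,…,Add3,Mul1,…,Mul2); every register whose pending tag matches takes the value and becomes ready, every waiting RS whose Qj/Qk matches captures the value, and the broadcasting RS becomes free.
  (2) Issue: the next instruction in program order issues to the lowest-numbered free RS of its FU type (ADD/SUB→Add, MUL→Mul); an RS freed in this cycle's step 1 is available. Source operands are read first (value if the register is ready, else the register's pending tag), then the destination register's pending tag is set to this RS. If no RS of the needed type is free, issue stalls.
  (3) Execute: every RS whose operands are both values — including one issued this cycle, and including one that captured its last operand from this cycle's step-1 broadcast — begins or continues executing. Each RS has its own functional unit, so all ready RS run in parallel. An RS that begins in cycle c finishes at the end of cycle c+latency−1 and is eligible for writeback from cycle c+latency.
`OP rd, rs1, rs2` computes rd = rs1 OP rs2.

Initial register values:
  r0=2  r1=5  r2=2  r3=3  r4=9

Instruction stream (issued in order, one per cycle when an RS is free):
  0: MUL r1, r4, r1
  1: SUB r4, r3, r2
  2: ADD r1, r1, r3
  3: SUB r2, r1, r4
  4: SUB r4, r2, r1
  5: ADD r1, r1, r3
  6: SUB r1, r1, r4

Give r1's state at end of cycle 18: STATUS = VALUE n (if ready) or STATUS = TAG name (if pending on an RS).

  c1: issue MUL r1<-Mul1  regs: r0:2,r1:Mul1,r2:2,r3:3,r4:9
  c2: issue SUB r4<-Add1  regs: r0:2,r1:Mul1,r2:2,r3:3,r4:Add1
  c3: issue ADD r1<-Add2  regs: r0:2,r1:Add2,r2:2,r3:3,r4:Add1
  c4: issue SUB r2<-Add3  regs: r0:2,r1:Add2,r2:Add3,r3:3,r4:Add1
  c5: CDB Add1=1; issue SUB r4<-Add1  regs: r0:2,r1:Add2,r2:Add3,r3:3,r4:Add1
  c6: CDB Mul1=45; stall  regs: r0:2,r1:Add2,r2:Add3,r3:3,r4:Add1
  c7: stall  regs: r0:2,r1:Add2,r2:Add3,r3:3,r4:Add1
  c8: stall  regs: r0:2,r1:Add2,r2:Add3,r3:3,r4:Add1
  c9: CDB Add2=48; issue ADD r1<-Add2  regs: r0:2,r1:Add2,r2:Add3,r3:3,r4:Add1
  c10: stall  regs: r0:2,r1:Add2,r2:Add3,r3:3,r4:Add1
  c11: stall  regs: r0:2,r1:Add2,r2:Add3,r3:3,r4:Add1
  c12: CDB Add2=51; issue SUB r1<-Add2  regs: r0:2,r1:Add2,r2:Add3,r3:3,r4:Add1
  c13: CDB Add3=47  regs: r0:2,r1:Add2,r2:47,r3:3,r4:Add1
  c14: -  regs: r0:2,r1:Add2,r2:47,r3:3,r4:Add1
  c15: -  regs: r0:2,r1:Add2,r2:47,r3:3,r4:Add1
  c16: CDB Add1=-1  regs: r0:2,r1:Add2,r2:47,r3:3,r4:-1
  c17: -  regs: r0:2,r1:Add2,r2:47,r3:3,r4:-1
  c18: -  regs: r0:2,r1:Add2,r2:47,r3:3,r4:-1

STATUS = TAG Add2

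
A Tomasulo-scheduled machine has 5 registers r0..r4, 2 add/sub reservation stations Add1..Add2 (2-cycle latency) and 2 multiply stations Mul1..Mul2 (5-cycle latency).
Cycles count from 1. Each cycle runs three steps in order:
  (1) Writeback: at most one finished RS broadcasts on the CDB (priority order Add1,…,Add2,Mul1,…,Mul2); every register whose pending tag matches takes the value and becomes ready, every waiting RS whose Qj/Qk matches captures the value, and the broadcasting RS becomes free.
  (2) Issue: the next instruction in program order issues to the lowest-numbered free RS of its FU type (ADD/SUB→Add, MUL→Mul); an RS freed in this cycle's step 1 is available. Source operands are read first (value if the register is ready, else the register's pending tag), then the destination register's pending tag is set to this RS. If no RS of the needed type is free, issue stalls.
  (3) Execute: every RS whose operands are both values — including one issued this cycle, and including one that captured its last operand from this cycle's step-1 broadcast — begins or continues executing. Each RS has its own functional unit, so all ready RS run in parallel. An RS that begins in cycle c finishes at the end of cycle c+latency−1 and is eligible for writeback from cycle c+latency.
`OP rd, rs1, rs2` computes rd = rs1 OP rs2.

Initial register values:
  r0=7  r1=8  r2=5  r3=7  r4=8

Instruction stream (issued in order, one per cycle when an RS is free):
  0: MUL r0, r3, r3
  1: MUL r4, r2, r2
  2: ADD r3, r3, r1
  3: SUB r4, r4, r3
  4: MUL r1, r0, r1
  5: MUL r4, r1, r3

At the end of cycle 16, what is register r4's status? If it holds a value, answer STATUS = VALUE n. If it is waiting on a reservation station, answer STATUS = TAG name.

cycle 1: issue MUL r0<-Mul1 // r0:Mul1,r1:8,r2:5,r3:7,r4:8
cycle 2: issue MUL r4<-Mul2 // r0:Mul1,r1:8,r2:5,r3:7,r4:Mul2
cycle 3: issue ADD r3<-Add1 // r0:Mul1,r1:8,r2:5,r3:Add1,r4:Mul2
cycle 4: issue SUB r4<-Add2 // r0:Mul1,r1:8,r2:5,r3:Add1,r4:Add2
cycle 5: CDB Add1=15; stall // r0:Mul1,r1:8,r2:5,r3:15,r4:Add2
cycle 6: CDB Mul1=49; issue MUL r1<-Mul1 // r0:49,r1:Mul1,r2:5,r3:15,r4:Add2
cycle 7: CDB Mul2=25; issue MUL r4<-Mul2 // r0:49,r1:Mul1,r2:5,r3:15,r4:Mul2
cycle 8: - // r0:49,r1:Mul1,r2:5,r3:15,r4:Mul2
cycle 9: CDB Add2=10 // r0:49,r1:Mul1,r2:5,r3:15,r4:Mul2
cycle 10: - // r0:49,r1:Mul1,r2:5,r3:15,r4:Mul2
cycle 11: CDB Mul1=392 // r0:49,r1:392,r2:5,r3:15,r4:Mul2
cycle 12: - // r0:49,r1:392,r2:5,r3:15,r4:Mul2
cycle 13: - // r0:49,r1:392,r2:5,r3:15,r4:Mul2
cycle 14: - // r0:49,r1:392,r2:5,r3:15,r4:Mul2
cycle 15: - // r0:49,r1:392,r2:5,r3:15,r4:Mul2
cycle 16: CDB Mul2=5880 // r0:49,r1:392,r2:5,r3:15,r4:5880

STATUS = VALUE 5880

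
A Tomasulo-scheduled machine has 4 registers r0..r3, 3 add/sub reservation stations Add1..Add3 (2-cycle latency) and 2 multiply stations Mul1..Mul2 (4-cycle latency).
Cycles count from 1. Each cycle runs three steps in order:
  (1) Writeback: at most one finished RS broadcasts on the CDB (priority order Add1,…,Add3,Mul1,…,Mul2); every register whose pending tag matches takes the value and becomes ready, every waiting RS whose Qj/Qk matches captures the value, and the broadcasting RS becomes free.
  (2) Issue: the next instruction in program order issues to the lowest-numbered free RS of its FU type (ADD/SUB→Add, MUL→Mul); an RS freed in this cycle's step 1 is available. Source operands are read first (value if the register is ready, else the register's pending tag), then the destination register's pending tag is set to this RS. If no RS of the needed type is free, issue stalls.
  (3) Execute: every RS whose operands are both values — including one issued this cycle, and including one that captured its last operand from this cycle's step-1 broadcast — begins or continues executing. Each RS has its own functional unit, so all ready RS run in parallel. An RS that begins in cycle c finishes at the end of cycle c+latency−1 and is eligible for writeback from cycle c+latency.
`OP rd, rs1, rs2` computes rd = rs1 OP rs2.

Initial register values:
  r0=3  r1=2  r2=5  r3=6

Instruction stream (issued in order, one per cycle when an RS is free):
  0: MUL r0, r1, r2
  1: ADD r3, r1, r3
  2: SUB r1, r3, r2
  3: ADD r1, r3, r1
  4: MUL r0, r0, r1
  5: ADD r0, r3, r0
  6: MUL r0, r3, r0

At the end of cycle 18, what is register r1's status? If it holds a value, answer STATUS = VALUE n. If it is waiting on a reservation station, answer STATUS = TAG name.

STATUS = VALUE 11

c1: issue MUL r0<-Mul1 | r0:Mul1,r1:2,r2:5,r3:6
c2: issue ADD r3<-Add1 | r0:Mul1,r1:2,r2:5,r3:Add1
c3: issue SUB r1<-Add2 | r0:Mul1,r1:Add2,r2:5,r3:Add1
c4: CDB Add1=8; issue ADD r1<-Add1 | r0:Mul1,r1:Add1,r2:5,r3:8
c5: CDB Mul1=10; issue MUL r0<-Mul1 | r0:Mul1,r1:Add1,r2:5,r3:8
c6: CDB Add2=3; issue ADD r0<-Add2 | r0:Add2,r1:Add1,r2:5,r3:8
c7: issue MUL r0<-Mul2 | r0:Mul2,r1:Add1,r2:5,r3:8
c8: CDB Add1=11 | r0:Mul2,r1:11,r2:5,r3:8
c9: - | r0:Mul2,r1:11,r2:5,r3:8
c10: - | r0:Mul2,r1:11,r2:5,r3:8
c11: - | r0:Mul2,r1:11,r2:5,r3:8
c12: CDB Mul1=110 | r0:Mul2,r1:11,r2:5,r3:8
c13: - | r0:Mul2,r1:11,r2:5,r3:8
c14: CDB Add2=118 | r0:Mul2,r1:11,r2:5,r3:8
c15: - | r0:Mul2,r1:11,r2:5,r3:8
c16: - | r0:Mul2,r1:11,r2:5,r3:8
c17: - | r0:Mul2,r1:11,r2:5,r3:8
c18: CDB Mul2=944 | r0:944,r1:11,r2:5,r3:8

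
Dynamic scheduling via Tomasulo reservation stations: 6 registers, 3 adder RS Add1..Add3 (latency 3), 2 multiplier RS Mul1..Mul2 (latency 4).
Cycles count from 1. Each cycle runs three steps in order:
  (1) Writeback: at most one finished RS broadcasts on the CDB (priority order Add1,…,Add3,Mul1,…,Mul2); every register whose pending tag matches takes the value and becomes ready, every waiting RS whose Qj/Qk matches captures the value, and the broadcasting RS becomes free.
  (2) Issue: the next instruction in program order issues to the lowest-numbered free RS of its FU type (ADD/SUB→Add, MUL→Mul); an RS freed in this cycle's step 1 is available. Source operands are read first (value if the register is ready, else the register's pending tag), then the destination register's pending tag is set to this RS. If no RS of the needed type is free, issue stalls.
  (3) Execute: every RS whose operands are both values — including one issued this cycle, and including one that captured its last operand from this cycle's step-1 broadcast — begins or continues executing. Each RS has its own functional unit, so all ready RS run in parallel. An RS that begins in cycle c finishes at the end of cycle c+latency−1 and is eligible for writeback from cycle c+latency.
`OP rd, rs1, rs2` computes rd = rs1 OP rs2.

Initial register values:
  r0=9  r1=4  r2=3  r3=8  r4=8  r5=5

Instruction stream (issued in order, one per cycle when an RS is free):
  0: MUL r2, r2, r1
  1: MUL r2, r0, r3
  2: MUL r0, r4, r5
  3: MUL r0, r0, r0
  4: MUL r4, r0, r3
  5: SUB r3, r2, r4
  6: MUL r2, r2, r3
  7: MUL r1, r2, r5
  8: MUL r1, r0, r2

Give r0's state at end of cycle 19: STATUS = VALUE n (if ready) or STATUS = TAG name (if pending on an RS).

STATUS = VALUE 1600

c1: issue MUL r2<-Mul1 | r0:9,r1:4,r2:Mul1,r3:8,r4:8,r5:5
c2: issue MUL r2<-Mul2 | r0:9,r1:4,r2:Mul2,r3:8,r4:8,r5:5
c3: stall | r0:9,r1:4,r2:Mul2,r3:8,r4:8,r5:5
c4: stall | r0:9,r1:4,r2:Mul2,r3:8,r4:8,r5:5
c5: CDB Mul1=12; issue MUL r0<-Mul1 | r0:Mul1,r1:4,r2:Mul2,r3:8,r4:8,r5:5
c6: CDB Mul2=72; issue MUL r0<-Mul2 | r0:Mul2,r1:4,r2:72,r3:8,r4:8,r5:5
c7: stall | r0:Mul2,r1:4,r2:72,r3:8,r4:8,r5:5
c8: stall | r0:Mul2,r1:4,r2:72,r3:8,r4:8,r5:5
c9: CDB Mul1=40; issue MUL r4<-Mul1 | r0:Mul2,r1:4,r2:72,r3:8,r4:Mul1,r5:5
c10: issue SUB r3<-Add1 | r0:Mul2,r1:4,r2:72,r3:Add1,r4:Mul1,r5:5
c11: stall | r0:Mul2,r1:4,r2:72,r3:Add1,r4:Mul1,r5:5
c12: stall | r0:Mul2,r1:4,r2:72,r3:Add1,r4:Mul1,r5:5
c13: CDB Mul2=1600; issue MUL r2<-Mul2 | r0:1600,r1:4,r2:Mul2,r3:Add1,r4:Mul1,r5:5
c14: stall | r0:1600,r1:4,r2:Mul2,r3:Add1,r4:Mul1,r5:5
c15: stall | r0:1600,r1:4,r2:Mul2,r3:Add1,r4:Mul1,r5:5
c16: stall | r0:1600,r1:4,r2:Mul2,r3:Add1,r4:Mul1,r5:5
c17: CDB Mul1=12800; issue MUL r1<-Mul1 | r0:1600,r1:Mul1,r2:Mul2,r3:Add1,r4:12800,r5:5
c18: stall | r0:1600,r1:Mul1,r2:Mul2,r3:Add1,r4:12800,r5:5
c19: stall | r0:1600,r1:Mul1,r2:Mul2,r3:Add1,r4:12800,r5:5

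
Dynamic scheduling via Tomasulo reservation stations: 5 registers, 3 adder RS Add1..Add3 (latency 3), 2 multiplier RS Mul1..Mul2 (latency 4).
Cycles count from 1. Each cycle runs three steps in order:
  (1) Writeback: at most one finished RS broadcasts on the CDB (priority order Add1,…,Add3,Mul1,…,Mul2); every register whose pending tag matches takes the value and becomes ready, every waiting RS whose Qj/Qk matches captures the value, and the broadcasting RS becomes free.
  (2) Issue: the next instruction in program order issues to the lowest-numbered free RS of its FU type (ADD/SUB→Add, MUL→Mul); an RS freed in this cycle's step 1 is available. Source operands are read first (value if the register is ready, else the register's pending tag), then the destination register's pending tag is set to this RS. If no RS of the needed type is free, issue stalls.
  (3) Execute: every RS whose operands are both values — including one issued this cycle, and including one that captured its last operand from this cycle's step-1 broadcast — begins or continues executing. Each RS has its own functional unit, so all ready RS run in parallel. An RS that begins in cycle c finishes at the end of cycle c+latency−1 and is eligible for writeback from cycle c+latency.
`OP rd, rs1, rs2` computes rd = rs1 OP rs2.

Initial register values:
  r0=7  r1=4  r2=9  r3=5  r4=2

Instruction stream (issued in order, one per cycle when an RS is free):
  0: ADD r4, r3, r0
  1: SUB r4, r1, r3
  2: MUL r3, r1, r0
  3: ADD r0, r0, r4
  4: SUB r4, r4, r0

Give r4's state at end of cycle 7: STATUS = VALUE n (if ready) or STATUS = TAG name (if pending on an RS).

STATUS = TAG Add2

cycle 1: issue ADD r4<-Add1 // r0:7,r1:4,r2:9,r3:5,r4:Add1
cycle 2: issue SUB r4<-Add2 // r0:7,r1:4,r2:9,r3:5,r4:Add2
cycle 3: issue MUL r3<-Mul1 // r0:7,r1:4,r2:9,r3:Mul1,r4:Add2
cycle 4: CDB Add1=12; issue ADD r0<-Add1 // r0:Add1,r1:4,r2:9,r3:Mul1,r4:Add2
cycle 5: CDB Add2=-1; issue SUB r4<-Add2 // r0:Add1,r1:4,r2:9,r3:Mul1,r4:Add2
cycle 6: - // r0:Add1,r1:4,r2:9,r3:Mul1,r4:Add2
cycle 7: CDB Mul1=28 // r0:Add1,r1:4,r2:9,r3:28,r4:Add2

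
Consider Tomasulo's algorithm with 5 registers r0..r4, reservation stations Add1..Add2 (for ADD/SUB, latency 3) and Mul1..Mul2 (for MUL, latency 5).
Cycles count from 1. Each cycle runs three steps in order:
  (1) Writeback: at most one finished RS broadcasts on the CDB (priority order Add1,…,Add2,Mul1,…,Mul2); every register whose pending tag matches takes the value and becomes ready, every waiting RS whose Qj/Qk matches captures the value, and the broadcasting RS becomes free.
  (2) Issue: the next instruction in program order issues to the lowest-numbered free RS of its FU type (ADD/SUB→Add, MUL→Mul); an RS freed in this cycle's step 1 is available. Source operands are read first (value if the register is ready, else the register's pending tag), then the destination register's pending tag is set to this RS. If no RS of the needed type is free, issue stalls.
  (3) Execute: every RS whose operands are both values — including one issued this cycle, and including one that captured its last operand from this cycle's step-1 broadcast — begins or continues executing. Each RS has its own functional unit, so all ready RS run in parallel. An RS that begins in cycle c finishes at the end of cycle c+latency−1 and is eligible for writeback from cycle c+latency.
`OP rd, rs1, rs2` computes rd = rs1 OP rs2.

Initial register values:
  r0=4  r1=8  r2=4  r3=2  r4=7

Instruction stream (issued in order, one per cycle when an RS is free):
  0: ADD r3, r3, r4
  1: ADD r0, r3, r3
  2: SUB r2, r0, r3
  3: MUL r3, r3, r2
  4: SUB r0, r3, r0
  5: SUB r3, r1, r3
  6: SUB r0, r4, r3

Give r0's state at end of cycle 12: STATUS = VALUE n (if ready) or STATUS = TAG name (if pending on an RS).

STATUS = TAG Add2

  c1: issue ADD r3<-Add1  regs: r0:4,r1:8,r2:4,r3:Add1,r4:7
  c2: issue ADD r0<-Add2  regs: r0:Add2,r1:8,r2:4,r3:Add1,r4:7
  c3: stall  regs: r0:Add2,r1:8,r2:4,r3:Add1,r4:7
  c4: CDB Add1=9; issue SUB r2<-Add1  regs: r0:Add2,r1:8,r2:Add1,r3:9,r4:7
  c5: issue MUL r3<-Mul1  regs: r0:Add2,r1:8,r2:Add1,r3:Mul1,r4:7
  c6: stall  regs: r0:Add2,r1:8,r2:Add1,r3:Mul1,r4:7
  c7: CDB Add2=18; issue SUB r0<-Add2  regs: r0:Add2,r1:8,r2:Add1,r3:Mul1,r4:7
  c8: stall  regs: r0:Add2,r1:8,r2:Add1,r3:Mul1,r4:7
  c9: stall  regs: r0:Add2,r1:8,r2:Add1,r3:Mul1,r4:7
  c10: CDB Add1=9; issue SUB r3<-Add1  regs: r0:Add2,r1:8,r2:9,r3:Add1,r4:7
  c11: stall  regs: r0:Add2,r1:8,r2:9,r3:Add1,r4:7
  c12: stall  regs: r0:Add2,r1:8,r2:9,r3:Add1,r4:7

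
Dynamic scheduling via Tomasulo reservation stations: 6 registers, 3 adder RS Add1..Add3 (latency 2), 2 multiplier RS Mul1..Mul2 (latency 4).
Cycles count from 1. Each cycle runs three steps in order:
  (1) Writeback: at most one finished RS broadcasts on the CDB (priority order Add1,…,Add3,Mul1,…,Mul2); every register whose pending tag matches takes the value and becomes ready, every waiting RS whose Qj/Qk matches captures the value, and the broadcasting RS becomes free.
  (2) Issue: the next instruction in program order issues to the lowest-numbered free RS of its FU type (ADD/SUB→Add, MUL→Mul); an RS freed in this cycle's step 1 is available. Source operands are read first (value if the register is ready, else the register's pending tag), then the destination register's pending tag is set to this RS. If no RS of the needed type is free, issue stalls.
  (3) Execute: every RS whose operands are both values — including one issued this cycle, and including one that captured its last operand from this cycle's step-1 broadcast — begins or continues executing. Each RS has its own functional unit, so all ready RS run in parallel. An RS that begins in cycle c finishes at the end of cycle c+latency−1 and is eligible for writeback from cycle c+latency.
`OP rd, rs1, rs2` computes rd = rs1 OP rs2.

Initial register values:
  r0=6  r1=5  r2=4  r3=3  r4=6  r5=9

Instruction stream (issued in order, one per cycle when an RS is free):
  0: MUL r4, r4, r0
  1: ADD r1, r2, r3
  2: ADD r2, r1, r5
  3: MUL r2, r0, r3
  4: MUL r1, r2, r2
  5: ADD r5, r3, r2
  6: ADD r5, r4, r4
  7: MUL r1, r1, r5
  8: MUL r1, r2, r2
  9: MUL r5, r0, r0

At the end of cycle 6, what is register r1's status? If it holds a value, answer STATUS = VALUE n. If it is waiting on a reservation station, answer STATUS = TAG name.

c1: issue MUL r4<-Mul1 | r0:6,r1:5,r2:4,r3:3,r4:Mul1,r5:9
c2: issue ADD r1<-Add1 | r0:6,r1:Add1,r2:4,r3:3,r4:Mul1,r5:9
c3: issue ADD r2<-Add2 | r0:6,r1:Add1,r2:Add2,r3:3,r4:Mul1,r5:9
c4: CDB Add1=7; issue MUL r2<-Mul2 | r0:6,r1:7,r2:Mul2,r3:3,r4:Mul1,r5:9
c5: CDB Mul1=36; issue MUL r1<-Mul1 | r0:6,r1:Mul1,r2:Mul2,r3:3,r4:36,r5:9
c6: CDB Add2=16; issue ADD r5<-Add1 | r0:6,r1:Mul1,r2:Mul2,r3:3,r4:36,r5:Add1

STATUS = TAG Mul1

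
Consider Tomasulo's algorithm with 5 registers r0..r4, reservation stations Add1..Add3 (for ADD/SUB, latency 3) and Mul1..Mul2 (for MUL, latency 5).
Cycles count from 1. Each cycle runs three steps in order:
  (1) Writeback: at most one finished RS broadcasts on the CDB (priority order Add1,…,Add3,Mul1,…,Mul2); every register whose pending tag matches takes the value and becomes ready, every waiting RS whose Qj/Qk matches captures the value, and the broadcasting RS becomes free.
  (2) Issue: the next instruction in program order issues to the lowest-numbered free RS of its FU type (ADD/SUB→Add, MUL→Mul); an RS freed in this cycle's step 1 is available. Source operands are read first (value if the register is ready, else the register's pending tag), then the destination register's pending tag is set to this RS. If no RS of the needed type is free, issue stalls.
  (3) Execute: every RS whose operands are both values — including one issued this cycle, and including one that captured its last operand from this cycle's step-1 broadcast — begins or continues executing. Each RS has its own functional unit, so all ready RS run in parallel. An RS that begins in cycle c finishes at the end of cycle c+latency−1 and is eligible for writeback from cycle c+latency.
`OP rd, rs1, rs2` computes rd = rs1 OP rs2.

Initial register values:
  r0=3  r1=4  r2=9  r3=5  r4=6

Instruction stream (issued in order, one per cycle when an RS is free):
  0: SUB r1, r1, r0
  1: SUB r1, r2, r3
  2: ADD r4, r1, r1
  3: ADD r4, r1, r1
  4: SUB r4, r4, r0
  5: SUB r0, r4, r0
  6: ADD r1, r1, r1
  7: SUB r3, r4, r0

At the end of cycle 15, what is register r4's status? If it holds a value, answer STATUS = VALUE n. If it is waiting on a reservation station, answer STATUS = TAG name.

STATUS = VALUE 5

  c1: issue SUB r1<-Add1  regs: r0:3,r1:Add1,r2:9,r3:5,r4:6
  c2: issue SUB r1<-Add2  regs: r0:3,r1:Add2,r2:9,r3:5,r4:6
  c3: issue ADD r4<-Add3  regs: r0:3,r1:Add2,r2:9,r3:5,r4:Add3
  c4: CDB Add1=1; issue ADD r4<-Add1  regs: r0:3,r1:Add2,r2:9,r3:5,r4:Add1
  c5: CDB Add2=4; issue SUB r4<-Add2  regs: r0:3,r1:4,r2:9,r3:5,r4:Add2
  c6: stall  regs: r0:3,r1:4,r2:9,r3:5,r4:Add2
  c7: stall  regs: r0:3,r1:4,r2:9,r3:5,r4:Add2
  c8: CDB Add1=8; issue SUB r0<-Add1  regs: r0:Add1,r1:4,r2:9,r3:5,r4:Add2
  c9: CDB Add3=8; issue ADD r1<-Add3  regs: r0:Add1,r1:Add3,r2:9,r3:5,r4:Add2
  c10: stall  regs: r0:Add1,r1:Add3,r2:9,r3:5,r4:Add2
  c11: CDB Add2=5; issue SUB r3<-Add2  regs: r0:Add1,r1:Add3,r2:9,r3:Add2,r4:5
  c12: CDB Add3=8  regs: r0:Add1,r1:8,r2:9,r3:Add2,r4:5
  c13: -  regs: r0:Add1,r1:8,r2:9,r3:Add2,r4:5
  c14: CDB Add1=2  regs: r0:2,r1:8,r2:9,r3:Add2,r4:5
  c15: -  regs: r0:2,r1:8,r2:9,r3:Add2,r4:5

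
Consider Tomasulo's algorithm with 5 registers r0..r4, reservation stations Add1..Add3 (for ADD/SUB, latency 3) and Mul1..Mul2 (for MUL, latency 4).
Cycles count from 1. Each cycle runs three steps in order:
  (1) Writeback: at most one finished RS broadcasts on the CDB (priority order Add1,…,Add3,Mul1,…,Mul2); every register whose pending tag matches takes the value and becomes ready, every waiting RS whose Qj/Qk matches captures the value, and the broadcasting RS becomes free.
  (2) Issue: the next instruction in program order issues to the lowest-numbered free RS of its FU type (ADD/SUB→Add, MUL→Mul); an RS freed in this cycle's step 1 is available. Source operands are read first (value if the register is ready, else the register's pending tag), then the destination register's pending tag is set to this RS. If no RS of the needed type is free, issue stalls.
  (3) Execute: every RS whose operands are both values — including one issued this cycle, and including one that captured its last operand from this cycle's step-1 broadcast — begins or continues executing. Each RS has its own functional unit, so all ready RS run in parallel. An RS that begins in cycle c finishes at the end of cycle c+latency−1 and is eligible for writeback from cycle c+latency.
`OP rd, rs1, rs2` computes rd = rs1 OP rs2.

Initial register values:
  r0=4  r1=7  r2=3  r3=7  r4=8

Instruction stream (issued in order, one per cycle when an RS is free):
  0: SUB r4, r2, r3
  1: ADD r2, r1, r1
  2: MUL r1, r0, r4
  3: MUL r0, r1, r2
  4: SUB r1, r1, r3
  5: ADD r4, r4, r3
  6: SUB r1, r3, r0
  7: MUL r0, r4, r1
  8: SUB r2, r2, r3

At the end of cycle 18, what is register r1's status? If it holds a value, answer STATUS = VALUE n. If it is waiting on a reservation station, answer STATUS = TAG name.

STATUS = VALUE 231

c1: issue SUB r4<-Add1 | r0:4,r1:7,r2:3,r3:7,r4:Add1
c2: issue ADD r2<-Add2 | r0:4,r1:7,r2:Add2,r3:7,r4:Add1
c3: issue MUL r1<-Mul1 | r0:4,r1:Mul1,r2:Add2,r3:7,r4:Add1
c4: CDB Add1=-4; issue MUL r0<-Mul2 | r0:Mul2,r1:Mul1,r2:Add2,r3:7,r4:-4
c5: CDB Add2=14; issue SUB r1<-Add1 | r0:Mul2,r1:Add1,r2:14,r3:7,r4:-4
c6: issue ADD r4<-Add2 | r0:Mul2,r1:Add1,r2:14,r3:7,r4:Add2
c7: issue SUB r1<-Add3 | r0:Mul2,r1:Add3,r2:14,r3:7,r4:Add2
c8: CDB Mul1=-16; issue MUL r0<-Mul1 | r0:Mul1,r1:Add3,r2:14,r3:7,r4:Add2
c9: CDB Add2=3; issue SUB r2<-Add2 | r0:Mul1,r1:Add3,r2:Add2,r3:7,r4:3
c10: - | r0:Mul1,r1:Add3,r2:Add2,r3:7,r4:3
c11: CDB Add1=-23 | r0:Mul1,r1:Add3,r2:Add2,r3:7,r4:3
c12: CDB Add2=7 | r0:Mul1,r1:Add3,r2:7,r3:7,r4:3
c13: CDB Mul2=-224 | r0:Mul1,r1:Add3,r2:7,r3:7,r4:3
c14: - | r0:Mul1,r1:Add3,r2:7,r3:7,r4:3
c15: - | r0:Mul1,r1:Add3,r2:7,r3:7,r4:3
c16: CDB Add3=231 | r0:Mul1,r1:231,r2:7,r3:7,r4:3
c17: - | r0:Mul1,r1:231,r2:7,r3:7,r4:3
c18: - | r0:Mul1,r1:231,r2:7,r3:7,r4:3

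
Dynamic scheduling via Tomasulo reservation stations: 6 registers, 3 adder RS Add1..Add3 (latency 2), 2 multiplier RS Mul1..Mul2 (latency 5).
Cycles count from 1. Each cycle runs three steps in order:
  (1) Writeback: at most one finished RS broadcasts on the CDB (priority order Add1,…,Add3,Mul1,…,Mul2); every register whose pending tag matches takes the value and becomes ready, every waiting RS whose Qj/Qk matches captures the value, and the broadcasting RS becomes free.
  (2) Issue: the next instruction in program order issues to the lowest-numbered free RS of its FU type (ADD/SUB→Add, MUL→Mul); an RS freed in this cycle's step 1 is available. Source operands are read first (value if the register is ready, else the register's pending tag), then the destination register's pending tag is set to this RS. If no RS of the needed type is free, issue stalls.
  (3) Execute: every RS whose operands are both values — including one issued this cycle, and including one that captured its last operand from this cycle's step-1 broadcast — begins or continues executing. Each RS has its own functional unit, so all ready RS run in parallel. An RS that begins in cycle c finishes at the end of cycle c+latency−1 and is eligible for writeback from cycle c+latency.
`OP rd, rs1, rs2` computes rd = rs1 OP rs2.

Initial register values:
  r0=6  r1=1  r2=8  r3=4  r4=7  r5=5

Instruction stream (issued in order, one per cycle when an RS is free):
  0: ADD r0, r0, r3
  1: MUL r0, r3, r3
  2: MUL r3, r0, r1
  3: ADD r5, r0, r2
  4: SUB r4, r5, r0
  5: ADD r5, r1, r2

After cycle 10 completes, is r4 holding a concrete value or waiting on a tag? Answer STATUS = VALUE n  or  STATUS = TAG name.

STATUS = TAG Add2

c1: issue ADD r0<-Add1 | r0:Add1,r1:1,r2:8,r3:4,r4:7,r5:5
c2: issue MUL r0<-Mul1 | r0:Mul1,r1:1,r2:8,r3:4,r4:7,r5:5
c3: CDB Add1=10; issue MUL r3<-Mul2 | r0:Mul1,r1:1,r2:8,r3:Mul2,r4:7,r5:5
c4: issue ADD r5<-Add1 | r0:Mul1,r1:1,r2:8,r3:Mul2,r4:7,r5:Add1
c5: issue SUB r4<-Add2 | r0:Mul1,r1:1,r2:8,r3:Mul2,r4:Add2,r5:Add1
c6: issue ADD r5<-Add3 | r0:Mul1,r1:1,r2:8,r3:Mul2,r4:Add2,r5:Add3
c7: CDB Mul1=16 | r0:16,r1:1,r2:8,r3:Mul2,r4:Add2,r5:Add3
c8: CDB Add3=9 | r0:16,r1:1,r2:8,r3:Mul2,r4:Add2,r5:9
c9: CDB Add1=24 | r0:16,r1:1,r2:8,r3:Mul2,r4:Add2,r5:9
c10: - | r0:16,r1:1,r2:8,r3:Mul2,r4:Add2,r5:9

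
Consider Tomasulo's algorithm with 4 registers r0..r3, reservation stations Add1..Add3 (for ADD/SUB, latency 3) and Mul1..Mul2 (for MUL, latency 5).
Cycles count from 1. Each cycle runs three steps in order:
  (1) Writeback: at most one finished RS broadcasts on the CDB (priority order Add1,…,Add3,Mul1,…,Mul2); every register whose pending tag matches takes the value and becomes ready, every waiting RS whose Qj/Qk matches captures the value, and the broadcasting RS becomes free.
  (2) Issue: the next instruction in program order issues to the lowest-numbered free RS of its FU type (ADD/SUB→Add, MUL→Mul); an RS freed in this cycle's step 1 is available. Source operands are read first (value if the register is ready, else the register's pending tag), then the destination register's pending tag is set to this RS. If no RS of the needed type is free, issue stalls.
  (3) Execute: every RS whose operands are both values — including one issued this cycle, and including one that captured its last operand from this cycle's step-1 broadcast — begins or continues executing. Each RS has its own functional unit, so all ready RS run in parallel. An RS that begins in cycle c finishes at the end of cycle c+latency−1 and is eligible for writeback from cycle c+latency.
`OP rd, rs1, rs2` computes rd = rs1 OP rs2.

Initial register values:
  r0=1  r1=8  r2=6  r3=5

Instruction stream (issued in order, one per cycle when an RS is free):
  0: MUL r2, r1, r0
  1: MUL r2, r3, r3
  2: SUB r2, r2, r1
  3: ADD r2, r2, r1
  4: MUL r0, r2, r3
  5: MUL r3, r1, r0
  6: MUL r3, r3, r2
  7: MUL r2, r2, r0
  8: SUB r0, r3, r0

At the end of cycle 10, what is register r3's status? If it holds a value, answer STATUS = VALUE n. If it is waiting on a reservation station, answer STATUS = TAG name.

STATUS = TAG Mul2

  c1: issue MUL r2<-Mul1  regs: r0:1,r1:8,r2:Mul1,r3:5
  c2: issue MUL r2<-Mul2  regs: r0:1,r1:8,r2:Mul2,r3:5
  c3: issue SUB r2<-Add1  regs: r0:1,r1:8,r2:Add1,r3:5
  c4: issue ADD r2<-Add2  regs: r0:1,r1:8,r2:Add2,r3:5
  c5: stall  regs: r0:1,r1:8,r2:Add2,r3:5
  c6: CDB Mul1=8; issue MUL r0<-Mul1  regs: r0:Mul1,r1:8,r2:Add2,r3:5
  c7: CDB Mul2=25; issue MUL r3<-Mul2  regs: r0:Mul1,r1:8,r2:Add2,r3:Mul2
  c8: stall  regs: r0:Mul1,r1:8,r2:Add2,r3:Mul2
  c9: stall  regs: r0:Mul1,r1:8,r2:Add2,r3:Mul2
  c10: CDB Add1=17; stall  regs: r0:Mul1,r1:8,r2:Add2,r3:Mul2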